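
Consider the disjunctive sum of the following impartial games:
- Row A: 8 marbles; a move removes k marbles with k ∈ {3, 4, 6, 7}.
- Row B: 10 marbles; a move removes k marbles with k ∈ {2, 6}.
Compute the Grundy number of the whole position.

3

Build the Grundy sequence for row A with g(k) = mex{g(k−s) : s ∈ {3, 4, 6, 7}, s ≤ k}:
g(0) = mex{} = 0
g(1) = mex{} = 0
g(2) = mex{} = 0
g(3) = mex{0} = 1
g(4) = mex{0} = 1
g(5) = mex{0} = 1
g(6) = mex{0,1} = 2
g(7) = mex{0,1} = 2
g(8) = mex{0,1} = 2
So g(8) = 2.
For row B, compute g(0), g(1), … with moves {2, 6}:
g(0) = mex{} = 0
g(1) = mex{} = 0
g(2) = mex{0} = 1
g(3) = mex{0} = 1
g(4) = mex{1} = 0
g(5) = mex{1} = 0
g(6) = mex{0} = 1
g(7) = mex{0} = 1
g(8) = mex{1} = 0
g(9) = mex{1} = 0
g(10) = mex{0} = 1
So g(10) = 1.
The value of a disjunctive sum is the nim-sum of the parts.
Combined value = 2 ⊕ 1 = 3.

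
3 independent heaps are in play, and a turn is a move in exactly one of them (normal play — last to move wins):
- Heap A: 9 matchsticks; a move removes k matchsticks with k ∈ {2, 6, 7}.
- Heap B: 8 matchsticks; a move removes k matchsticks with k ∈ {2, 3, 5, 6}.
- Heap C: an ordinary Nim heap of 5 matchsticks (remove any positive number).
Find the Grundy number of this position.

5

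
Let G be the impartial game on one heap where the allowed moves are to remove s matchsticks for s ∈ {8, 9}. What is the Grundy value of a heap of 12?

1

Compute g(0), g(1), … for moves {8, 9}:
k:     0  1  2  3  4  5  6  7  8  9 10 11 12
g(k):  0  0  0  0  0  0  0  0  1  1  1  1  1
So g(12) = 1.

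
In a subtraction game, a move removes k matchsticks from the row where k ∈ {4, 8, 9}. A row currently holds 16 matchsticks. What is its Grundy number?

0

Grundy values for subtraction set {4, 8, 9}:
k:     0  1  2  3  4  5  6  7  8  9 10 11 12 13 14 15 16
g(k):  0  0  0  0  1  1  1  1  2  2  2  2  3  0  0  0  0
So g(16) = 0.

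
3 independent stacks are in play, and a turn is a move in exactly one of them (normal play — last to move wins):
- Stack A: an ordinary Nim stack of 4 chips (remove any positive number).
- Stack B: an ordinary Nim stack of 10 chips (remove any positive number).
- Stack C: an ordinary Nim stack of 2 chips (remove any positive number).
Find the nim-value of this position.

Stack A is a plain Nim stack of size 4, so its Grundy value is 4.
Stack B is a plain Nim stack of size 10, so its Grundy value is 10.
Stack C is a plain Nim stack of size 2, so its Grundy value is 2.
The value of a disjunctive sum is the nim-sum of the parts.
Combined value = 4 ⊕ 10 ⊕ 2 = 12.

12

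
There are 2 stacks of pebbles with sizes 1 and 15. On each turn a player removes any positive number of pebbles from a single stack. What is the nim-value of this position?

14

Bitwise XOR of the heap sizes:
  0001  (1)
  1111  (15)
  ----
  1110  (14)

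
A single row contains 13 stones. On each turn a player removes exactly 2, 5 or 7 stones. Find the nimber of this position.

0

Grundy values for subtraction set {2, 5, 7}:
g(0) = mex{} = 0
g(1) = mex{} = 0
g(2) = mex{0} = 1
g(3) = mex{0} = 1
g(4) = mex{1} = 0
g(5) = mex{0,1} = 2
g(6) = mex{0} = 1
g(7) = mex{0,1,2} = 3
g(8) = mex{0,1} = 2
g(9) = mex{0,1,3} = 2
g(10) = mex{1,2} = 0
g(11) = mex{0,1,2} = 3
g(12) = mex{0,2,3} = 1
g(13) = mex{1,2,3} = 0
So g(13) = 0.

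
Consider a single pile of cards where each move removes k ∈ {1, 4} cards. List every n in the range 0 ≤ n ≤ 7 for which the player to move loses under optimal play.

0, 2, 5, 7

Compute g(0), g(1), … for moves {1, 4}:
g(0) = mex{} = 0
g(1) = mex{0} = 1
g(2) = mex{1} = 0
g(3) = mex{0} = 1
g(4) = mex{0,1} = 2
g(5) = mex{1,2} = 0
g(6) = mex{0} = 1
g(7) = mex{1} = 0
The P-positions (g = 0) in 0..7 are 0, 2, 5, 7.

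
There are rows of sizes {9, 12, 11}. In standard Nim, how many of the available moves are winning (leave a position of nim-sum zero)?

Nim-sum: 9 ⊕ 12 ⊕ 11 = 14.
The overall nim-sum is X = 14. A row of size p has a winning move iff p XOR X < p (reduce it to p XOR X).
  9: 9 XOR 14 = 7 < 9 — winning move (to 7).
  12: 12 XOR 14 = 2 < 12 — winning move (to 2).
  11: 11 XOR 14 = 5 < 11 — winning move (to 5).
That gives 3 winning moves.

3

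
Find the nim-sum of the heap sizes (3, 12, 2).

Compute the nim-sum pairwise:
3 ⊕ 12 = 15
15 ⊕ 2 = 13

13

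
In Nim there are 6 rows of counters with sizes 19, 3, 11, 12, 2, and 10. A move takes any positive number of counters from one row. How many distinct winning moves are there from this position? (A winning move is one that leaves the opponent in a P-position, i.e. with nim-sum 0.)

Compute the nim-sum pairwise:
19 ⊕ 3 = 16
16 ⊕ 11 = 27
27 ⊕ 12 = 23
23 ⊕ 2 = 21
21 ⊕ 10 = 31
The overall nim-sum is X = 31. A row of size p has a winning move iff p XOR X < p (reduce it to p XOR X).
  19: 19 XOR 31 = 12 < 19 — winning move (to 12).
  3: 3 XOR 31 = 28 ≥ 3 — no move.
  11: 11 XOR 31 = 20 ≥ 11 — no move.
  12: 12 XOR 31 = 19 ≥ 12 — no move.
  2: 2 XOR 31 = 29 ≥ 2 — no move.
  10: 10 XOR 31 = 21 ≥ 10 — no move.
That gives 1 winning move.

1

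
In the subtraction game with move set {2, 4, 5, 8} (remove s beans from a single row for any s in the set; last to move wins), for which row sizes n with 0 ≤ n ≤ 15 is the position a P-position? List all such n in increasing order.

0, 1, 7, 10, 13

Grundy values for subtraction set {2, 4, 5, 8}:
k:     0  1  2  3  4  5  6  7  8  9 10 11 12 13 14 15
g(k):  0  0  1  1  2  2  3  0  4  1  0  2  1  0  2  1
The P-positions (g = 0) in 0..15 are 0, 1, 7, 10, 13.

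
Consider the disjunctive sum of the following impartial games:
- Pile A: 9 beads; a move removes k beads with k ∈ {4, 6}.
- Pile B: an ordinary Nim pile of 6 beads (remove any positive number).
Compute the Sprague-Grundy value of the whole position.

4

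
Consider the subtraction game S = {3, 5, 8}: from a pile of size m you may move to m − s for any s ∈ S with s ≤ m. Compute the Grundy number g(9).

3

Build the Grundy sequence with g(k) = mex{g(k−s) : s ∈ {3, 5, 8}, s ≤ k}:
g(0) = mex{} = 0
g(1) = mex{} = 0
g(2) = mex{} = 0
g(3) = mex{0} = 1
g(4) = mex{0} = 1
g(5) = mex{0} = 1
g(6) = mex{0,1} = 2
g(7) = mex{0,1} = 2
g(8) = mex{0,1} = 2
g(9) = mex{0,1,2} = 3
So g(9) = 3.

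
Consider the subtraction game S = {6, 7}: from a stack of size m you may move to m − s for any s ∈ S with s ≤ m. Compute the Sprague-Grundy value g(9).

Compute g(0), g(1), … for moves {6, 7}:
k:     0  1  2  3  4  5  6  7  8  9
g(k):  0  0  0  0  0  0  1  1  1  1
So g(9) = 1.

1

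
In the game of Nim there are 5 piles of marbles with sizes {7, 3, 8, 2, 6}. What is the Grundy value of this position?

8

Nim-sum: 7 ^ 3 ^ 8 ^ 2 ^ 6 = 8.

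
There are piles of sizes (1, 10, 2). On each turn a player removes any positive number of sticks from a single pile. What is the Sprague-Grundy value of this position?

9

Nim-sum: 1 ^ 10 ^ 2 = 9.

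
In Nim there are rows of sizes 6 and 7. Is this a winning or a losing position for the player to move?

Winning position

In binary:
  110  (6)
  111  (7)
  ---
  001  (1)
The nim-sum is 1 ≠ 0, so this is an N-position: the player to move can win.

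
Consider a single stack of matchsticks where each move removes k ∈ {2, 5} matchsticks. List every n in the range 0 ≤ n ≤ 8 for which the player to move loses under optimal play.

Build the Grundy sequence with g(k) = mex{g(k−s) : s ∈ {2, 5}, s ≤ k}:
g(0) = mex{} = 0
g(1) = mex{} = 0
g(2) = mex{0} = 1
g(3) = mex{0} = 1
g(4) = mex{1} = 0
g(5) = mex{0,1} = 2
g(6) = mex{0} = 1
g(7) = mex{1,2} = 0
g(8) = mex{1} = 0
The P-positions (g = 0) in 0..8 are 0, 1, 4, 7, 8.

0, 1, 4, 7, 8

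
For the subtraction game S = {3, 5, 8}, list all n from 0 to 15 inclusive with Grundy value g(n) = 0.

Build the Grundy sequence with g(k) = mex{g(k−s) : s ∈ {3, 5, 8}, s ≤ k}:
k:     0  1  2  3  4  5  6  7  8  9 10 11 12 13 14 15
g(k):  0  0  0  1  1  1  2  2  2  3  3  0  0  0  1  1
The P-positions (g = 0) in 0..15 are 0, 1, 2, 11, 12, 13.

0, 1, 2, 11, 12, 13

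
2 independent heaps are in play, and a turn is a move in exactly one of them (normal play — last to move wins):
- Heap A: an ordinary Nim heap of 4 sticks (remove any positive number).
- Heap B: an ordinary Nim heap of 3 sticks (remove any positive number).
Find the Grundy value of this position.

7

Heap A is a plain Nim heap of size 4, so its Grundy value is 4.
Heap B is a plain Nim heap of size 3, so its Grundy value is 3.
The value of a disjunctive sum is the nim-sum of the parts.
Combined value = 4 ⊕ 3 = 7.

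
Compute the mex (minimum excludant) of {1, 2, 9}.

0

0 is not in the set, so the mex is 0.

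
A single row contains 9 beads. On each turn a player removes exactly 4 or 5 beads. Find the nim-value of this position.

Compute g(0), g(1), … for moves {4, 5}:
k:     0  1  2  3  4  5  6  7  8  9
g(k):  0  0  0  0  1  1  1  1  2  0
So g(9) = 0.

0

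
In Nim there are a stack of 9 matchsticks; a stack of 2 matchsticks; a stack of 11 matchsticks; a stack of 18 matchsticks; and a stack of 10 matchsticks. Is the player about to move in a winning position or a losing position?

Nim-sum: 9 XOR 2 XOR 11 XOR 18 XOR 10 = 24.
The nim-sum is 24 ≠ 0, so this is an N-position: the player to move can win.

Winning position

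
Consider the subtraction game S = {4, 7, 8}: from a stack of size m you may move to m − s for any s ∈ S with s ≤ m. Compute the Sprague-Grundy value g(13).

0

Build the Grundy sequence with g(k) = mex{g(k−s) : s ∈ {4, 7, 8}, s ≤ k}:
g(0) = mex{} = 0
g(1) = mex{} = 0
g(2) = mex{} = 0
g(3) = mex{} = 0
g(4) = mex{0} = 1
g(5) = mex{0} = 1
g(6) = mex{0} = 1
g(7) = mex{0} = 1
g(8) = mex{0,1} = 2
g(9) = mex{0,1} = 2
g(10) = mex{0,1} = 2
g(11) = mex{0,1} = 2
g(12) = mex{1,2} = 0
g(13) = mex{1,2} = 0
So g(13) = 0.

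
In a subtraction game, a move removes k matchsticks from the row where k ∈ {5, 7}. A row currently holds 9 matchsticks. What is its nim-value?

1

Grundy values for subtraction set {5, 7}:
k:     0  1  2  3  4  5  6  7  8  9
g(k):  0  0  0  0  0  1  1  1  1  1
So g(9) = 1.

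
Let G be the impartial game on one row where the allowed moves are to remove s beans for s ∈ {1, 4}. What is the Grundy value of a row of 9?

2

Grundy values for subtraction set {1, 4}:
g(0) = mex{} = 0
g(1) = mex{0} = 1
g(2) = mex{1} = 0
g(3) = mex{0} = 1
g(4) = mex{0,1} = 2
g(5) = mex{1,2} = 0
g(6) = mex{0} = 1
g(7) = mex{1} = 0
g(8) = mex{0,2} = 1
g(9) = mex{0,1} = 2
So g(9) = 2.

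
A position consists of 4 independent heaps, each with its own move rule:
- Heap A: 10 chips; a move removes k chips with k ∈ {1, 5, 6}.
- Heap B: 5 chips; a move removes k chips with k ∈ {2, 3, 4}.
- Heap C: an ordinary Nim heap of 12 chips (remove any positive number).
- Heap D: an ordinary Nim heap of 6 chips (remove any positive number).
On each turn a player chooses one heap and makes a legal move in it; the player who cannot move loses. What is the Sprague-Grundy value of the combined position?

10

Grundy values for heap A (subtraction set {1, 5, 6}):
k:     0  1  2  3  4  5  6  7  8  9 10
g(k):  0  1  0  1  0  1  2  3  2  3  2
So g(10) = 2.
Build the Grundy sequence for heap B with g(k) = mex{g(k−s) : s ∈ {2, 3, 4}, s ≤ k}:
g(0) = mex{} = 0
g(1) = mex{} = 0
g(2) = mex{0} = 1
g(3) = mex{0} = 1
g(4) = mex{0,1} = 2
g(5) = mex{0,1} = 2
So g(5) = 2.
Heap C is a plain Nim heap of size 12, so its Grundy value is 12.
Heap D is a plain Nim heap of size 6, so its Grundy value is 6.
By the Sprague-Grundy theorem, the Grundy value of a sum of independent games is the XOR of the component values.
Combined value = 2 XOR 2 XOR 12 XOR 6 = 10.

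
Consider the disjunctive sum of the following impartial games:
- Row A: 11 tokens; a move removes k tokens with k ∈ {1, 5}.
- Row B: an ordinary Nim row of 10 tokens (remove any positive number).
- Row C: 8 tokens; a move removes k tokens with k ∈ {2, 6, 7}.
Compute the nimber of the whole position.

Grundy values for row A (subtraction set {1, 5}):
g(0) = mex{} = 0
g(1) = mex{0} = 1
g(2) = mex{1} = 0
g(3) = mex{0} = 1
g(4) = mex{1} = 0
g(5) = mex{0} = 1
g(6) = mex{1} = 0
g(7) = mex{0} = 1
g(8) = mex{1} = 0
g(9) = mex{0} = 1
g(10) = mex{1} = 0
g(11) = mex{0} = 1
So g(11) = 1.
Row B is a plain Nim row of size 10, so its Grundy value is 10.
For row C, compute g(0), g(1), … with moves {2, 6, 7}:
g(0) = mex{} = 0
g(1) = mex{} = 0
g(2) = mex{0} = 1
g(3) = mex{0} = 1
g(4) = mex{1} = 0
g(5) = mex{1} = 0
g(6) = mex{0} = 1
g(7) = mex{0} = 1
g(8) = mex{0,1} = 2
So g(8) = 2.
By the Sprague-Grundy theorem, the Grundy value of a sum of independent games is the XOR of the component values.
Combined value = 1 ⊕ 10 ⊕ 2 = 9.

9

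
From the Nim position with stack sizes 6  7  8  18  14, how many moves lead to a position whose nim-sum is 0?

Nim-sum: 6 ^ 7 ^ 8 ^ 18 ^ 14 = 21.
The overall nim-sum is X = 21. A stack of size p has a winning move iff p XOR X < p (reduce it to p XOR X).
  6: 6 XOR 21 = 19 ≥ 6 — no move.
  7: 7 XOR 21 = 18 ≥ 7 — no move.
  8: 8 XOR 21 = 29 ≥ 8 — no move.
  18: 18 XOR 21 = 7 < 18 — winning move (to 7).
  14: 14 XOR 21 = 27 ≥ 14 — no move.
That gives 1 winning move.

1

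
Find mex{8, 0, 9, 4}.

0 is in the set but 1 is not, so the mex is 1.

1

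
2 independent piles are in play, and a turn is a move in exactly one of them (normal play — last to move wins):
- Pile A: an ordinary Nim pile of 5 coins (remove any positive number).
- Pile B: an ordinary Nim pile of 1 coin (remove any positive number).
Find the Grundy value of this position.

Pile A is a plain Nim pile of size 5, so its Grundy value is 5.
Pile B is a plain Nim pile of size 1, so its Grundy value is 1.
By the Sprague-Grundy theorem, the Grundy value of a sum of independent games is the XOR of the component values.
Combined value = 5 XOR 1 = 4.

4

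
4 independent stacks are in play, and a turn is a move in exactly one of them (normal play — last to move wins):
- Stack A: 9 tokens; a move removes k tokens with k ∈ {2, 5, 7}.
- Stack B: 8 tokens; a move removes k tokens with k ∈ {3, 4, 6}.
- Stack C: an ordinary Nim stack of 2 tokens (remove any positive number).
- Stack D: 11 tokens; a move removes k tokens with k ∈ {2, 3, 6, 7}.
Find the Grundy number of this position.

Grundy values for stack A (subtraction set {2, 5, 7}):
g(0) = mex{} = 0
g(1) = mex{} = 0
g(2) = mex{0} = 1
g(3) = mex{0} = 1
g(4) = mex{1} = 0
g(5) = mex{0,1} = 2
g(6) = mex{0} = 1
g(7) = mex{0,1,2} = 3
g(8) = mex{0,1} = 2
g(9) = mex{0,1,3} = 2
So g(9) = 2.
For stack B, compute g(0), g(1), … with moves {3, 4, 6}:
g(0) = mex{} = 0
g(1) = mex{} = 0
g(2) = mex{} = 0
g(3) = mex{0} = 1
g(4) = mex{0} = 1
g(5) = mex{0} = 1
g(6) = mex{0,1} = 2
g(7) = mex{0,1} = 2
g(8) = mex{0,1} = 2
So g(8) = 2.
Stack C is a plain Nim stack of size 2, so its Grundy value is 2.
Build the Grundy sequence for stack D with g(k) = mex{g(k−s) : s ∈ {2, 3, 6, 7}, s ≤ k}:
g(0) = mex{} = 0
g(1) = mex{} = 0
g(2) = mex{0} = 1
g(3) = mex{0} = 1
g(4) = mex{0,1} = 2
g(5) = mex{1} = 0
g(6) = mex{0,1,2} = 3
g(7) = mex{0,2} = 1
g(8) = mex{0,1,3} = 2
g(9) = mex{1,3} = 0
g(10) = mex{1,2} = 0
g(11) = mex{0,2} = 1
So g(11) = 1.
By the Sprague-Grundy theorem, the Grundy value of a sum of independent games is the XOR of the component values.
Combined value = 2 ⊕ 2 ⊕ 2 ⊕ 1 = 3.

3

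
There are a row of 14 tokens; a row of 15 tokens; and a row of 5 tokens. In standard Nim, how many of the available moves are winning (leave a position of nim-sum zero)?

3

Bitwise XOR of the heap sizes:
  1110  (14)
  1111  (15)
  0101  (5)
  ----
  0100  (4)
The overall nim-sum is X = 4. A row of size p has a winning move iff p XOR X < p (reduce it to p XOR X).
  14: 14 XOR 4 = 10 < 14 — winning move (to 10).
  15: 15 XOR 4 = 11 < 15 — winning move (to 11).
  5: 5 XOR 4 = 1 < 5 — winning move (to 1).
That gives 3 winning moves.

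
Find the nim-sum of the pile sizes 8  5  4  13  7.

Nim-sum: 8 ⊕ 5 ⊕ 4 ⊕ 13 ⊕ 7 = 3.

3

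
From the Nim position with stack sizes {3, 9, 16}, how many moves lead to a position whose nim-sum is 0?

1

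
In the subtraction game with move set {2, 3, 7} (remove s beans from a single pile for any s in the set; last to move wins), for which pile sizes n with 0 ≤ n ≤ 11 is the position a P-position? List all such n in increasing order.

0, 1, 5, 6, 10, 11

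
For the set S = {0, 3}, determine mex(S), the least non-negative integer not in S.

0 is in the set but 1 is not, so the mex is 1.

1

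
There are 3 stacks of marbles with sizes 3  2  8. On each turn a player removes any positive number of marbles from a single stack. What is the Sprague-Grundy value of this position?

9

Write each in binary and XOR column by column:
  0011  (3)
  0010  (2)
  1000  (8)
  ----
  1001  (9)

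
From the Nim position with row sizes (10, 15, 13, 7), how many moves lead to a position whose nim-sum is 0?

3

Compute the nim-sum pairwise:
10 ⊕ 15 = 5
5 ⊕ 13 = 8
8 ⊕ 7 = 15
The overall nim-sum is X = 15. A row of size p has a winning move iff p XOR X < p (reduce it to p XOR X).
  10: 10 XOR 15 = 5 < 10 — winning move (to 5).
  15: 15 XOR 15 = 0 < 15 — winning move (to 0).
  13: 13 XOR 15 = 2 < 13 — winning move (to 2).
  7: 7 XOR 15 = 8 ≥ 7 — no move.
That gives 3 winning moves.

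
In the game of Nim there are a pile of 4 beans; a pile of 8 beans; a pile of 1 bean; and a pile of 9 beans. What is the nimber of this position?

4

In binary:
  0100  (4)
  1000  (8)
  0001  (1)
  1001  (9)
  ----
  0100  (4)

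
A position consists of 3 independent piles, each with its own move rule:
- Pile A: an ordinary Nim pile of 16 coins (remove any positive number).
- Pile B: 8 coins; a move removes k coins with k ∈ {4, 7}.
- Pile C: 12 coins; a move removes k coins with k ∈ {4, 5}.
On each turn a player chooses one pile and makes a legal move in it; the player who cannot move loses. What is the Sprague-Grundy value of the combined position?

18

Pile A is a plain Nim pile of size 16, so its Grundy value is 16.
Grundy values for pile B (subtraction set {4, 7}):
k:     0  1  2  3  4  5  6  7  8
g(k):  0  0  0  0  1  1  1  1  2
So g(8) = 2.
Build the Grundy sequence for pile C with g(k) = mex{g(k−s) : s ∈ {4, 5}, s ≤ k}:
g(0) = mex{} = 0
g(1) = mex{} = 0
g(2) = mex{} = 0
g(3) = mex{} = 0
g(4) = mex{0} = 1
g(5) = mex{0} = 1
g(6) = mex{0} = 1
g(7) = mex{0} = 1
g(8) = mex{0,1} = 2
g(9) = mex{1} = 0
g(10) = mex{1} = 0
g(11) = mex{1} = 0
g(12) = mex{1,2} = 0
So g(12) = 0.
The value of a disjunctive sum is the nim-sum of the parts.
Combined value = 16 ⊕ 2 ⊕ 0 = 18.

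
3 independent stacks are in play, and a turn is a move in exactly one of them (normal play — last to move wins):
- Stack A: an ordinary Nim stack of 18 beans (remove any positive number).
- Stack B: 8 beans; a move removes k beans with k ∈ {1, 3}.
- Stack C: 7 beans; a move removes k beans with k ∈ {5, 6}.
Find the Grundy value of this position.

Stack A is a plain Nim stack of size 18, so its Grundy value is 18.
Build the Grundy sequence for stack B with g(k) = mex{g(k−s) : s ∈ {1, 3}, s ≤ k}:
k:     0  1  2  3  4  5  6  7  8
g(k):  0  1  0  1  0  1  0  1  0
So g(8) = 0.
Grundy values for stack C (subtraction set {5, 6}):
g(0) = mex{} = 0
g(1) = mex{} = 0
g(2) = mex{} = 0
g(3) = mex{} = 0
g(4) = mex{} = 0
g(5) = mex{0} = 1
g(6) = mex{0} = 1
g(7) = mex{0} = 1
So g(7) = 1.
By the Sprague-Grundy theorem, the Grundy value of a sum of independent games is the XOR of the component values.
Combined value = 18 XOR 0 XOR 1 = 19.

19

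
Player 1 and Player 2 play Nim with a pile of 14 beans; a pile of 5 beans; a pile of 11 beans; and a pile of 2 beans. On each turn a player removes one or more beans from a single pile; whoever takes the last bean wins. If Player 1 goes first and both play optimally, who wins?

Player 1 wins

Bitwise XOR of the heap sizes:
  1110  (14)
  0101  (5)
  1011  (11)
  0010  (2)
  ----
  0010  (2)
The nim-sum is 2 ≠ 0, so this is an N-position: the player to move can win; Player 1 has a winning move.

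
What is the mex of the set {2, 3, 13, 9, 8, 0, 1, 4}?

The values 0, 1, 2, 3, 4 are all present; 5 is the first non-negative integer missing from the set.

5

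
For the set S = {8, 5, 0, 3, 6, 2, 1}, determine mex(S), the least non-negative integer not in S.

4

The values 0, 1, 2, 3 are all present; 4 is the first non-negative integer missing from the set.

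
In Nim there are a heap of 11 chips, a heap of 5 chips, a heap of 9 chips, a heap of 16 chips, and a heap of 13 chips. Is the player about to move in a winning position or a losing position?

Compute the nim-sum pairwise:
11 ^ 5 = 14
14 ^ 9 = 7
7 ^ 16 = 23
23 ^ 13 = 26
The nim-sum is 26 ≠ 0, so this is an N-position: the player to move can win.

Winning position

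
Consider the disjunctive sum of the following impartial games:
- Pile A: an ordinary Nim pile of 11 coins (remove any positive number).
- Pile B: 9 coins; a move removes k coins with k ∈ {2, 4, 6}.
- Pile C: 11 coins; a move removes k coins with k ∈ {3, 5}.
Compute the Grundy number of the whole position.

10

Pile A is a plain Nim pile of size 11, so its Grundy value is 11.
For pile B, compute g(0), g(1), … with moves {2, 4, 6}:
k:     0  1  2  3  4  5  6  7  8  9
g(k):  0  0  1  1  2  2  3  3  0  0
So g(9) = 0.
For pile C, compute g(0), g(1), … with moves {3, 5}:
g(0) = mex{} = 0
g(1) = mex{} = 0
g(2) = mex{} = 0
g(3) = mex{0} = 1
g(4) = mex{0} = 1
g(5) = mex{0} = 1
g(6) = mex{0,1} = 2
g(7) = mex{0,1} = 2
g(8) = mex{1} = 0
g(9) = mex{1,2} = 0
g(10) = mex{1,2} = 0
g(11) = mex{0,2} = 1
So g(11) = 1.
By the Sprague-Grundy theorem, the Grundy value of a sum of independent games is the XOR of the component values.
Combined value = 11 ⊕ 0 ⊕ 1 = 10.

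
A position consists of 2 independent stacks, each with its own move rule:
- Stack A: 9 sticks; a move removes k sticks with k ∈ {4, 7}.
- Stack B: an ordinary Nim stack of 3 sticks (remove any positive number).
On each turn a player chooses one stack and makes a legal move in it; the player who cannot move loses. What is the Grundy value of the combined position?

Grundy values for stack A (subtraction set {4, 7}):
k:     0  1  2  3  4  5  6  7  8  9
g(k):  0  0  0  0  1  1  1  1  2  2
So g(9) = 2.
Stack B is a plain Nim stack of size 3, so its Grundy value is 3.
By the Sprague-Grundy theorem, the Grundy value of a sum of independent games is the XOR of the component values.
Combined value = 2 ⊕ 3 = 1.

1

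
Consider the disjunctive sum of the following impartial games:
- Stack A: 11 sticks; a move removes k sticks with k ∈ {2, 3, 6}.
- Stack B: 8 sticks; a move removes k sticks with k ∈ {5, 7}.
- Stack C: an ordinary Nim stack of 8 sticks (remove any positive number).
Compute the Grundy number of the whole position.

Grundy values for stack A (subtraction set {2, 3, 6}):
k:     0  1  2  3  4  5  6  7  8  9 10 11
g(k):  0  0  1  1  2  0  3  1  2  0  0  1
So g(11) = 1.
Build the Grundy sequence for stack B with g(k) = mex{g(k−s) : s ∈ {5, 7}, s ≤ k}:
g(0) = mex{} = 0
g(1) = mex{} = 0
g(2) = mex{} = 0
g(3) = mex{} = 0
g(4) = mex{} = 0
g(5) = mex{0} = 1
g(6) = mex{0} = 1
g(7) = mex{0} = 1
g(8) = mex{0} = 1
So g(8) = 1.
Stack C is a plain Nim stack of size 8, so its Grundy value is 8.
The value of a disjunctive sum is the nim-sum of the parts.
Combined value = 1 XOR 1 XOR 8 = 8.

8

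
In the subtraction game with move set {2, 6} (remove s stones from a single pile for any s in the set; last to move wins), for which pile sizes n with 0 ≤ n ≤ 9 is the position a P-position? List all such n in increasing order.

0, 1, 4, 5, 8, 9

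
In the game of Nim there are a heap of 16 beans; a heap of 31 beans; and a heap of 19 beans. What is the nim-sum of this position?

Nim-sum: 16 ^ 31 ^ 19 = 28.

28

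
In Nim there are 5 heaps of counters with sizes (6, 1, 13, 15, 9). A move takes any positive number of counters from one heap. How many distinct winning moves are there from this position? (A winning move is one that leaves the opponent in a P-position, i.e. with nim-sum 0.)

3

In binary:
  0110  (6)
  0001  (1)
  1101  (13)
  1111  (15)
  1001  (9)
  ----
  1100  (12)
The overall nim-sum is X = 12. A heap of size p has a winning move iff p XOR X < p (reduce it to p XOR X).
  6: 6 XOR 12 = 10 ≥ 6 — no move.
  1: 1 XOR 12 = 13 ≥ 1 — no move.
  13: 13 XOR 12 = 1 < 13 — winning move (to 1).
  15: 15 XOR 12 = 3 < 15 — winning move (to 3).
  9: 9 XOR 12 = 5 < 9 — winning move (to 5).
That gives 3 winning moves.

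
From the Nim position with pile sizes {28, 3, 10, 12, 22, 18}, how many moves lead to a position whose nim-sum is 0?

Nim-sum: 28 XOR 3 XOR 10 XOR 12 XOR 22 XOR 18 = 29.
The overall nim-sum is X = 29. A pile of size p has a winning move iff p XOR X < p (reduce it to p XOR X).
  28: 28 XOR 29 = 1 < 28 — winning move (to 1).
  3: 3 XOR 29 = 30 ≥ 3 — no move.
  10: 10 XOR 29 = 23 ≥ 10 — no move.
  12: 12 XOR 29 = 17 ≥ 12 — no move.
  22: 22 XOR 29 = 11 < 22 — winning move (to 11).
  18: 18 XOR 29 = 15 < 18 — winning move (to 15).
That gives 3 winning moves.

3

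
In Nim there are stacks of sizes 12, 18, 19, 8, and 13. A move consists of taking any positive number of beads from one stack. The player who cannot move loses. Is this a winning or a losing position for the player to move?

In binary:
  01100  (12)
  10010  (18)
  10011  (19)
  01000  (8)
  01101  (13)
  -----
  01000  (8)
The nim-sum is 8 ≠ 0, so this is an N-position: the player to move can win.

Winning position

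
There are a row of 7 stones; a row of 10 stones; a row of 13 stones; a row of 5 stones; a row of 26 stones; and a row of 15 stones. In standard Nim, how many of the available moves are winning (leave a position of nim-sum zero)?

Nim-sum: 7 ⊕ 10 ⊕ 13 ⊕ 5 ⊕ 26 ⊕ 15 = 16.
The overall nim-sum is X = 16. A row of size p has a winning move iff p XOR X < p (reduce it to p XOR X).
  7: 7 XOR 16 = 23 ≥ 7 — no move.
  10: 10 XOR 16 = 26 ≥ 10 — no move.
  13: 13 XOR 16 = 29 ≥ 13 — no move.
  5: 5 XOR 16 = 21 ≥ 5 — no move.
  26: 26 XOR 16 = 10 < 26 — winning move (to 10).
  15: 15 XOR 16 = 31 ≥ 15 — no move.
That gives 1 winning move.

1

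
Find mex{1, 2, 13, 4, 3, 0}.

5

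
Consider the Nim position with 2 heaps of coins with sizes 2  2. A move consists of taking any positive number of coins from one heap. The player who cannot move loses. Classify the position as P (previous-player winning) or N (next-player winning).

P-position

Nim-sum: 2 XOR 2 = 0.
The nim-sum is 0, so this is a P-position: the player to move is in a losing position under optimal play.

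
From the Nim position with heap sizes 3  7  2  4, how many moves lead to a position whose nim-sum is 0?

3

Nim-sum: 3 ⊕ 7 ⊕ 2 ⊕ 4 = 2.
The overall nim-sum is X = 2. A heap of size p has a winning move iff p XOR X < p (reduce it to p XOR X).
  3: 3 XOR 2 = 1 < 3 — winning move (to 1).
  7: 7 XOR 2 = 5 < 7 — winning move (to 5).
  2: 2 XOR 2 = 0 < 2 — winning move (to 0).
  4: 4 XOR 2 = 6 ≥ 4 — no move.
That gives 3 winning moves.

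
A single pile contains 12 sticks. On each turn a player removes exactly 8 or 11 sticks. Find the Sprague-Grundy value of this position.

Compute g(0), g(1), … for moves {8, 11}:
k:     0  1  2  3  4  5  6  7  8  9 10 11 12
g(k):  0  0  0  0  0  0  0  0  1  1  1  1  1
So g(12) = 1.

1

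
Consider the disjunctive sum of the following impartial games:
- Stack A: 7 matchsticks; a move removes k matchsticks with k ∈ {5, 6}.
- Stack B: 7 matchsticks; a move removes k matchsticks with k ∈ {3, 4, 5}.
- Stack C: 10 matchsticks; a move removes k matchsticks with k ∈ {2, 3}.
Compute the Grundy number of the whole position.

3

For stack A, compute g(0), g(1), … with moves {5, 6}:
k:     0  1  2  3  4  5  6  7
g(k):  0  0  0  0  0  1  1  1
So g(7) = 1.
Build the Grundy sequence for stack B with g(k) = mex{g(k−s) : s ∈ {3, 4, 5}, s ≤ k}:
k:     0  1  2  3  4  5  6  7
g(k):  0  0  0  1  1  1  2  2
So g(7) = 2.
Build the Grundy sequence for stack C with g(k) = mex{g(k−s) : s ∈ {2, 3}, s ≤ k}:
k:     0  1  2  3  4  5  6  7  8  9 10
g(k):  0  0  1  1  2  0  0  1  1  2  0
So g(10) = 0.
By the Sprague-Grundy theorem, the Grundy value of a sum of independent games is the XOR of the component values.
Combined value = 1 ⊕ 2 ⊕ 0 = 3.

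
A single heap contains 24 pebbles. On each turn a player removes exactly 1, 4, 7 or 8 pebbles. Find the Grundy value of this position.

Grundy values for subtraction set {1, 4, 7, 8}:
k:     0  1  2  3  4  5  6  7  8  9 10 11 12 13 14 15 16 17 18 19 20 21 22 23 24
g(k):  0  1  0  1  2  0  1  2  3  2  3  0  1  3  0  1  0  1  2  3  2  4  3  2  3
So g(24) = 3.

3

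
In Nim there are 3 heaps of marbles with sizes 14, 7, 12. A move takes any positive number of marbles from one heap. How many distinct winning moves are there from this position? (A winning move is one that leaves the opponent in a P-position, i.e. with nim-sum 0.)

3

Bitwise XOR of the heap sizes:
  1110  (14)
  0111  (7)
  1100  (12)
  ----
  0101  (5)
The overall nim-sum is X = 5. A heap of size p has a winning move iff p XOR X < p (reduce it to p XOR X).
  14: 14 XOR 5 = 11 < 14 — winning move (to 11).
  7: 7 XOR 5 = 2 < 7 — winning move (to 2).
  12: 12 XOR 5 = 9 < 12 — winning move (to 9).
That gives 3 winning moves.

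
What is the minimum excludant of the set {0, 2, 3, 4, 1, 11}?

The values 0, 1, 2, 3, 4 are all present; 5 is the first non-negative integer missing from the set.

5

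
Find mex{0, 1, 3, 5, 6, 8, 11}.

2

The values 0, 1 are all present; 2 is the first non-negative integer missing from the set.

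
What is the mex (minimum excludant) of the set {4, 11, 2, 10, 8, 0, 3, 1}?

The values 0, 1, 2, 3, 4 are all present; 5 is the first non-negative integer missing from the set.

5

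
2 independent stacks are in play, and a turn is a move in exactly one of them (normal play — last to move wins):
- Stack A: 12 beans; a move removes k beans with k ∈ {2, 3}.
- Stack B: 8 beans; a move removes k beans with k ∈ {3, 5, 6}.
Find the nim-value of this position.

Build the Grundy sequence for stack A with g(k) = mex{g(k−s) : s ∈ {2, 3}, s ≤ k}:
g(0) = mex{} = 0
g(1) = mex{} = 0
g(2) = mex{0} = 1
g(3) = mex{0} = 1
g(4) = mex{0,1} = 2
g(5) = mex{1} = 0
g(6) = mex{1,2} = 0
g(7) = mex{0,2} = 1
g(8) = mex{0} = 1
g(9) = mex{0,1} = 2
g(10) = mex{1} = 0
g(11) = mex{1,2} = 0
g(12) = mex{0,2} = 1
So g(12) = 1.
Grundy values for stack B (subtraction set {3, 5, 6}):
g(0) = mex{} = 0
g(1) = mex{} = 0
g(2) = mex{} = 0
g(3) = mex{0} = 1
g(4) = mex{0} = 1
g(5) = mex{0} = 1
g(6) = mex{0,1} = 2
g(7) = mex{0,1} = 2
g(8) = mex{0,1} = 2
So g(8) = 2.
The value of a disjunctive sum is the nim-sum of the parts.
Combined value = 1 XOR 2 = 3.

3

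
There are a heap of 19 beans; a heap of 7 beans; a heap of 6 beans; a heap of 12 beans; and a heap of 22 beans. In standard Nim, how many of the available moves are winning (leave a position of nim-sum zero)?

1

Compute the nim-sum pairwise:
19 XOR 7 = 20
20 XOR 6 = 18
18 XOR 12 = 30
30 XOR 22 = 8
The overall nim-sum is X = 8. A heap of size p has a winning move iff p XOR X < p (reduce it to p XOR X).
  19: 19 XOR 8 = 27 ≥ 19 — no move.
  7: 7 XOR 8 = 15 ≥ 7 — no move.
  6: 6 XOR 8 = 14 ≥ 6 — no move.
  12: 12 XOR 8 = 4 < 12 — winning move (to 4).
  22: 22 XOR 8 = 30 ≥ 22 — no move.
That gives 1 winning move.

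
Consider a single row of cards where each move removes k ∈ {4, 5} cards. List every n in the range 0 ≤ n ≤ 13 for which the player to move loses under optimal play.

0, 1, 2, 3, 9, 10, 11, 12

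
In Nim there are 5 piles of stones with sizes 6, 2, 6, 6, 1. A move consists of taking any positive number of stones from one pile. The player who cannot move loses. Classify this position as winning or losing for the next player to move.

Nim-sum: 6 XOR 2 XOR 6 XOR 6 XOR 1 = 5.
The nim-sum is 5 ≠ 0, so this is an N-position: the player to move can win.

Winning position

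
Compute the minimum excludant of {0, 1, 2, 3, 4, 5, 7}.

6

The values 0, 1, 2, 3, 4, 5 are all present; 6 is the first non-negative integer missing from the set.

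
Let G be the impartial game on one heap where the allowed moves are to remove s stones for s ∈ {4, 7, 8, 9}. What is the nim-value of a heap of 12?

3

Build the Grundy sequence with g(k) = mex{g(k−s) : s ∈ {4, 7, 8, 9}, s ≤ k}:
k:     0  1  2  3  4  5  6  7  8  9 10 11 12
g(k):  0  0  0  0  1  1  1  1  2  2  2  2  3
So g(12) = 3.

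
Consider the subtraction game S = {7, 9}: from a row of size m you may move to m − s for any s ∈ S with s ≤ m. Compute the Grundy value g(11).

1

Compute g(0), g(1), … for moves {7, 9}:
k:     0  1  2  3  4  5  6  7  8  9 10 11
g(k):  0  0  0  0  0  0  0  1  1  1  1  1
So g(11) = 1.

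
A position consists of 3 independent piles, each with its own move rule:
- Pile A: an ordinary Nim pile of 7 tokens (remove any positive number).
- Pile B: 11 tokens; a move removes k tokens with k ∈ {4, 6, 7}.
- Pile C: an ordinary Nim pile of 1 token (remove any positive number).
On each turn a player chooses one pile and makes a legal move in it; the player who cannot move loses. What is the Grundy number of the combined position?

Pile A is a plain Nim pile of size 7, so its Grundy value is 7.
Grundy values for pile B (subtraction set {4, 6, 7}):
g(0) = mex{} = 0
g(1) = mex{} = 0
g(2) = mex{} = 0
g(3) = mex{} = 0
g(4) = mex{0} = 1
g(5) = mex{0} = 1
g(6) = mex{0} = 1
g(7) = mex{0} = 1
g(8) = mex{0,1} = 2
g(9) = mex{0,1} = 2
g(10) = mex{0,1} = 2
g(11) = mex{1} = 0
So g(11) = 0.
Pile C is a plain Nim pile of size 1, so its Grundy value is 1.
The value of a disjunctive sum is the nim-sum of the parts.
Combined value = 7 ⊕ 0 ⊕ 1 = 6.

6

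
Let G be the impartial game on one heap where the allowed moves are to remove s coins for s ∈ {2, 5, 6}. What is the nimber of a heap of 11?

0

Build the Grundy sequence with g(k) = mex{g(k−s) : s ∈ {2, 5, 6}, s ≤ k}:
k:     0  1  2  3  4  5  6  7  8  9 10 11
g(k):  0  0  1  1  0  2  1  3  0  2  1  0
So g(11) = 0.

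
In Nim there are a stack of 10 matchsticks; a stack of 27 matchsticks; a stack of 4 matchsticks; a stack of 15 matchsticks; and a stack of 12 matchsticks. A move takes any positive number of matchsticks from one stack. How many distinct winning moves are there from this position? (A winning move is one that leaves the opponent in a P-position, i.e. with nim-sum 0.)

1

Nim-sum: 10 ^ 27 ^ 4 ^ 15 ^ 12 = 22.
The overall nim-sum is X = 22. A stack of size p has a winning move iff p XOR X < p (reduce it to p XOR X).
  10: 10 XOR 22 = 28 ≥ 10 — no move.
  27: 27 XOR 22 = 13 < 27 — winning move (to 13).
  4: 4 XOR 22 = 18 ≥ 4 — no move.
  15: 15 XOR 22 = 25 ≥ 15 — no move.
  12: 12 XOR 22 = 26 ≥ 12 — no move.
That gives 1 winning move.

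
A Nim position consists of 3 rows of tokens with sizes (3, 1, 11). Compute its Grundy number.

9

Write each in binary and XOR column by column:
  0011  (3)
  0001  (1)
  1011  (11)
  ----
  1001  (9)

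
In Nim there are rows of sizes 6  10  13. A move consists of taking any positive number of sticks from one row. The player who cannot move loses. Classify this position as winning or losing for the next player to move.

Nim-sum: 6 ⊕ 10 ⊕ 13 = 1.
The nim-sum is 1 ≠ 0, so this is an N-position: the player to move can win.

Winning position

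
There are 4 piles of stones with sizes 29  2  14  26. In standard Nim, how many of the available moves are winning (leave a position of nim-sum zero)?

Nim-sum: 29 ^ 2 ^ 14 ^ 26 = 11.
The overall nim-sum is X = 11. A pile of size p has a winning move iff p XOR X < p (reduce it to p XOR X).
  29: 29 XOR 11 = 22 < 29 — winning move (to 22).
  2: 2 XOR 11 = 9 ≥ 2 — no move.
  14: 14 XOR 11 = 5 < 14 — winning move (to 5).
  26: 26 XOR 11 = 17 < 26 — winning move (to 17).
That gives 3 winning moves.

3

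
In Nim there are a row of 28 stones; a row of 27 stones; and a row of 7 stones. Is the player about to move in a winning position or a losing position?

Losing position

Compute the nim-sum pairwise:
28 ^ 27 = 7
7 ^ 7 = 0
The nim-sum is 0, so this is a P-position: the player to move is in a losing position under optimal play.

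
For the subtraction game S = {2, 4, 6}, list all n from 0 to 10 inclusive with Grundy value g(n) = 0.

0, 1, 8, 9

Build the Grundy sequence with g(k) = mex{g(k−s) : s ∈ {2, 4, 6}, s ≤ k}:
k:     0  1  2  3  4  5  6  7  8  9 10
g(k):  0  0  1  1  2  2  3  3  0  0  1
The P-positions (g = 0) in 0..10 are 0, 1, 8, 9.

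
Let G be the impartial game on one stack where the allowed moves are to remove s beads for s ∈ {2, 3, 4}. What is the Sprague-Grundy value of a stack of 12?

Build the Grundy sequence with g(k) = mex{g(k−s) : s ∈ {2, 3, 4}, s ≤ k}:
k:     0  1  2  3  4  5  6  7  8  9 10 11 12
g(k):  0  0  1  1  2  2  0  0  1  1  2  2  0
So g(12) = 0.

0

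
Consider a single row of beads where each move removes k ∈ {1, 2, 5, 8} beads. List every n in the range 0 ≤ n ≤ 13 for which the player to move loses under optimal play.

0, 3, 6, 9, 12

Build the Grundy sequence with g(k) = mex{g(k−s) : s ∈ {1, 2, 5, 8}, s ≤ k}:
k:     0  1  2  3  4  5  6  7  8  9 10 11 12 13
g(k):  0  1  2  0  1  2  0  1  2  0  1  2  0  1
The P-positions (g = 0) in 0..13 are 0, 3, 6, 9, 12.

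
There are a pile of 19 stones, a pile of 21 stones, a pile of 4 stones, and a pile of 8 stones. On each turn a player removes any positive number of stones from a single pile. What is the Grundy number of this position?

10

Compute the nim-sum pairwise:
19 ^ 21 = 6
6 ^ 4 = 2
2 ^ 8 = 10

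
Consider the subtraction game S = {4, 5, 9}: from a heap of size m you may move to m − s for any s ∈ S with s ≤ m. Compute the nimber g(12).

3

Compute g(0), g(1), … for moves {4, 5, 9}:
k:     0  1  2  3  4  5  6  7  8  9 10 11 12
g(k):  0  0  0  0  1  1  1  1  2  2  2  2  3
So g(12) = 3.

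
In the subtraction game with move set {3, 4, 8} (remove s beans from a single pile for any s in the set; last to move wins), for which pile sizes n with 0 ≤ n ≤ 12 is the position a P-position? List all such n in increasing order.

0, 1, 2, 7, 12

Build the Grundy sequence with g(k) = mex{g(k−s) : s ∈ {3, 4, 8}, s ≤ k}:
g(0) = mex{} = 0
g(1) = mex{} = 0
g(2) = mex{} = 0
g(3) = mex{0} = 1
g(4) = mex{0} = 1
g(5) = mex{0} = 1
g(6) = mex{0,1} = 2
g(7) = mex{1} = 0
g(8) = mex{0,1} = 2
g(9) = mex{0,1,2} = 3
g(10) = mex{0,2} = 1
g(11) = mex{0,1,2} = 3
g(12) = mex{1,2,3} = 0
The P-positions (g = 0) in 0..12 are 0, 1, 2, 7, 12.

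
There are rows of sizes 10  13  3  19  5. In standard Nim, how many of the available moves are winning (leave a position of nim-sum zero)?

1

Compute the nim-sum pairwise:
10 ^ 13 = 7
7 ^ 3 = 4
4 ^ 19 = 23
23 ^ 5 = 18
The overall nim-sum is X = 18. A row of size p has a winning move iff p XOR X < p (reduce it to p XOR X).
  10: 10 XOR 18 = 24 ≥ 10 — no move.
  13: 13 XOR 18 = 31 ≥ 13 — no move.
  3: 3 XOR 18 = 17 ≥ 3 — no move.
  19: 19 XOR 18 = 1 < 19 — winning move (to 1).
  5: 5 XOR 18 = 23 ≥ 5 — no move.
That gives 1 winning move.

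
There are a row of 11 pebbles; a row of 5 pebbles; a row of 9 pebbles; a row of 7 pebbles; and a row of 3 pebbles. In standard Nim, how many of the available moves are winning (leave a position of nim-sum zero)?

Compute the nim-sum pairwise:
11 ⊕ 5 = 14
14 ⊕ 9 = 7
7 ⊕ 7 = 0
0 ⊕ 3 = 3
The overall nim-sum is X = 3. A row of size p has a winning move iff p XOR X < p (reduce it to p XOR X).
  11: 11 XOR 3 = 8 < 11 — winning move (to 8).
  5: 5 XOR 3 = 6 ≥ 5 — no move.
  9: 9 XOR 3 = 10 ≥ 9 — no move.
  7: 7 XOR 3 = 4 < 7 — winning move (to 4).
  3: 3 XOR 3 = 0 < 3 — winning move (to 0).
That gives 3 winning moves.

3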